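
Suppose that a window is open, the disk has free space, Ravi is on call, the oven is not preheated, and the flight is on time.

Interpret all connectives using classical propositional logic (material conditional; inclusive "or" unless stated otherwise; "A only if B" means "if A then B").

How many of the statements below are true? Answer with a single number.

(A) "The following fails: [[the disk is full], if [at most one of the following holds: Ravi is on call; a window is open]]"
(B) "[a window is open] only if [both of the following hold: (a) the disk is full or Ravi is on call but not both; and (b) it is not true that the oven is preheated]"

1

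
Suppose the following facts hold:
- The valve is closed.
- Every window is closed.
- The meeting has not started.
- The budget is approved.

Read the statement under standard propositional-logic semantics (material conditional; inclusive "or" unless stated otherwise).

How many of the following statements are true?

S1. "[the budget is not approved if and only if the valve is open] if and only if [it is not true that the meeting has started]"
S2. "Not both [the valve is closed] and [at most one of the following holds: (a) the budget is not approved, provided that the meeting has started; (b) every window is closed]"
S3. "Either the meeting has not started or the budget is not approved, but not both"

Let M = "the budget is approved" (True), U = "the valve is open" (False), H = "the meeting has started" (False), Q = "a window is open" (False).

S1: Parsed as (not M iff U) iff not H

not M = not True = False
not M iff U = False iff False = True
not H = not False = True
(not M iff U) iff not H = True iff True = True
Thus S1 is true.

S2: Parsed as not U nand ((H -> not M) nand not Q)

not U = not False = True
not M = not True = False
H -> not M = False -> False = True
not Q = not False = True
(H -> not M) nand not Q = True nand True = False
not U nand ((H -> not M) nand not Q) = True nand False = True
So S2 is true.

S3: In symbols: not H xor not M

not H = not False = True
not M = not True = False
not H xor not M = True xor False = True
So S3 is true.

True statements: 3 (S1, S2, S3).

3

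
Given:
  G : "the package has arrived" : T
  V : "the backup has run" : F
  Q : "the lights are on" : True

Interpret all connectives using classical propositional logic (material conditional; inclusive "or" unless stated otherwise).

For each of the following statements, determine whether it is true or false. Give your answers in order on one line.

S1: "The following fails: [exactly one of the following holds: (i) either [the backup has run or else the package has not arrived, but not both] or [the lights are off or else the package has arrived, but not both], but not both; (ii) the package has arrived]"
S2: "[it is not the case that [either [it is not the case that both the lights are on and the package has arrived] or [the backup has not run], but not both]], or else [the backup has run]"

S1: Formalization: not (((V xor not G) xor (not Q xor G)) xor G)

not G = not True = False
V xor not G = False xor False = False
not Q = not True = False
not Q xor G = False xor True = True
(V xor not G) xor (not Q xor G) = False xor True = True
((V xor not G) xor (not Q xor G)) xor G = True xor True = False
not (((V xor not G) xor (not Q xor G)) xor G) = not False = True
Thus S1 is true.

S2: Parsed as not ((Q nand G) xor not V) or V

Q nand G = True nand True = False
not V = not False = True
(Q nand G) xor not V = False xor True = True
not ((Q nand G) xor not V) = not True = False
not ((Q nand G) xor not V) or V = False or False = False
So S2 is false.

S1 True / S2 False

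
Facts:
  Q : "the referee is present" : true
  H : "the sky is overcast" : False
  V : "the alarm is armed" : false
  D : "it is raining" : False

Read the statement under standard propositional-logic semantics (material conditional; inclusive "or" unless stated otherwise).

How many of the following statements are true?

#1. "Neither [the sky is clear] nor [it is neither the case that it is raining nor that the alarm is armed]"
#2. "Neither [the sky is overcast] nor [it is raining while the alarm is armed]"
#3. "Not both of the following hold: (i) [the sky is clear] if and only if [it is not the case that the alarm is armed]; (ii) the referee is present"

1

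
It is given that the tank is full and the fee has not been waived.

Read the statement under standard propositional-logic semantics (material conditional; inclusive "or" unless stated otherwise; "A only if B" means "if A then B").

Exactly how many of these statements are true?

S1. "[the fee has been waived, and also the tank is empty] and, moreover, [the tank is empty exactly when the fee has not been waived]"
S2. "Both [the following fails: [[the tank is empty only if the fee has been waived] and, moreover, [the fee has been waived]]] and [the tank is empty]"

0

Let Q = "the fee has been waived" (F), P = "the tank is full" (T).

S1: Formalization: (Q ∧ ¬P) ∧ (¬P ↔ ¬Q)

¬P = ¬T = F
Q ∧ ¬P = F ∧ F = F
¬P = ¬T = F
¬Q = ¬F = T
¬P ↔ ¬Q = F ↔ T = F
(Q ∧ ¬P) ∧ (¬P ↔ ¬Q) = F ∧ F = F
Hence S1 is false.

S2: Parsed as ¬((¬P → Q) ∧ Q) ∧ ¬P

¬P = ¬T = F
¬P → Q = F → F = T
(¬P → Q) ∧ Q = T ∧ F = F
¬((¬P → Q) ∧ Q) = ¬F = T
¬P = ¬T = F
¬((¬P → Q) ∧ Q) ∧ ¬P = T ∧ F = F
Thus S2 is false.

0 of the 2 statements are true (none).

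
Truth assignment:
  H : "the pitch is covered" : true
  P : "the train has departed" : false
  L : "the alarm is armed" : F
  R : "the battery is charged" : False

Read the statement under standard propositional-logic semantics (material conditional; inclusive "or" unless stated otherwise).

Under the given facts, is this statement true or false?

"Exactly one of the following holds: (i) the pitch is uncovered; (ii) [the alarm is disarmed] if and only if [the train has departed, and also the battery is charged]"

False

In symbols: ¬H ⊕ (¬L ↔ (P ∧ R))

¬H = ¬T = F
¬L = ¬F = T
P ∧ R = F ∧ F = F
¬L ↔ (P ∧ R) = T ↔ F = F
¬H ⊕ (¬L ↔ (P ∧ R)) = F ⊕ F = F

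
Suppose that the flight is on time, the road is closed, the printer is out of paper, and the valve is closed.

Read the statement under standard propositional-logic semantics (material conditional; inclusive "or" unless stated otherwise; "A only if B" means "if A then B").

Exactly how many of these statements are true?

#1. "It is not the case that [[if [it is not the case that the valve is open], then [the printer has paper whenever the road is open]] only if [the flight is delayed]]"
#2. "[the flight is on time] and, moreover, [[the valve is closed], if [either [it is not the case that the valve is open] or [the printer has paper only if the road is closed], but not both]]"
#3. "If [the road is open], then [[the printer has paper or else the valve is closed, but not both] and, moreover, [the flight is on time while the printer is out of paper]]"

3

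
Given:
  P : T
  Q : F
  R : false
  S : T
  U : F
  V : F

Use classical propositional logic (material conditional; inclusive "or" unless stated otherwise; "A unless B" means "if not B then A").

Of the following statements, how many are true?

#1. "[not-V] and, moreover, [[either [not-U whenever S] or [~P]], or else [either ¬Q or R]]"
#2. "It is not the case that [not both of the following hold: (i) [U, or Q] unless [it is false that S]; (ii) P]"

1

#1: Formalization: not V and (((S -> not U) or not P) or (not Q or R))

not V = not False = True
not U = not False = True
S -> not U = True -> True = True
not P = not True = False
(S -> not U) or not P = True or False = True
not Q = not False = True
not Q or R = True or False = True
((S -> not U) or not P) or (not Q or R) = True or True = True
not V and (((S -> not U) or not P) or (not Q or R)) = True and True = True
Hence #1 is true.

#2: In symbols: not (((U or Q) or not S) nand P)

U or Q = False or False = False
not S = not True = False
(U or Q) or not S = False or False = False
((U or Q) or not S) nand P = False nand True = True
not (((U or Q) or not S) nand P) = not True = False
Thus #2 is false.

1 of the 2 statements is true (#1).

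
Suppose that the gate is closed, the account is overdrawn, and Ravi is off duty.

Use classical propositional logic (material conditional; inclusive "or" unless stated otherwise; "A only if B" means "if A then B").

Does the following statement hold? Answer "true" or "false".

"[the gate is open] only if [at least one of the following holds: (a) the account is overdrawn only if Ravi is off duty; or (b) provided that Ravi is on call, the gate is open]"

Let P = "the gate is open" (F), Q = "the account is overdrawn" (T), R = "Ravi is on call" (F).
Formalization: P → ((Q → ¬R) ∨ (R → P))

¬R = ¬F = T
Q → ¬R = T → T = T
R → P = F → F = T
(Q → ¬R) ∨ (R → P) = T ∨ T = T
P → ((Q → ¬R) ∨ (R → P)) = F → T = T

True.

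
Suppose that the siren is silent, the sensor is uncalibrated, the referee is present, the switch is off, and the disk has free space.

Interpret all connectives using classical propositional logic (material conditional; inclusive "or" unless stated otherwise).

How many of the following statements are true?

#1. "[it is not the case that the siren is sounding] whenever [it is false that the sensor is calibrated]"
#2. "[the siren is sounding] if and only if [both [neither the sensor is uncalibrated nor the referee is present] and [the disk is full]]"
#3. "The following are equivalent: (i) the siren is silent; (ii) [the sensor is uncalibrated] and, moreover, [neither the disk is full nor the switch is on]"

3

Let S = "the sensor is calibrated" (False), R = "the siren is sounding" (False), W = "the referee is present" (True), P = "the disk is full" (False), L = "the switch is on" (False).

#1: Formalization: not S -> not R

not S = not False = True
not R = not False = True
not S -> not R = True -> True = True
Thus #1 is true.

#2: Formalization: R iff ((not S nor W) and P)

not S = not False = True
not S nor W = True nor True = False
(not S nor W) and P = False and False = False
R iff ((not S nor W) and P) = False iff False = True
Hence #2 is true.

#3: This is not R iff (not S and (P nor L)).

not R = not False = True
not S = not False = True
P nor L = False nor False = True
not S and (P nor L) = True and True = True
not R iff (not S and (P nor L)) = True iff True = True
Hence #3 is true.

3 of the 3 statements are true (#1, #2, #3).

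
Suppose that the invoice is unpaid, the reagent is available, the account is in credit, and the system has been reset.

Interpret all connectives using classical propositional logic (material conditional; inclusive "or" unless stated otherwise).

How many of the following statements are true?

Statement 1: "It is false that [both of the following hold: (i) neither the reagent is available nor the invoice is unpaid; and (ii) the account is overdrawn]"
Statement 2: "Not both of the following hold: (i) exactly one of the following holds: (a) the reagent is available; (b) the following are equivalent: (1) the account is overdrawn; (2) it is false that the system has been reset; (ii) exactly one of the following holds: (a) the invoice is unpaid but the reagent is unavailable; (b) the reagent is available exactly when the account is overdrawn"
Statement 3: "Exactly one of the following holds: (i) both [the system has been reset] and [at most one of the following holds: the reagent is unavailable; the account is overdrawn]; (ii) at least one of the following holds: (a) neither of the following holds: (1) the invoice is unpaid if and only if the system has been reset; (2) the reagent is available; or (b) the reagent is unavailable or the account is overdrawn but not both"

3

Let Q = "the reagent is available" (True), P = "the invoice is paid" (False), R = "the account is overdrawn" (False), S = "the system has been reset" (True).

Statement 1: This is not ((Q nor not P) and R).

not P = not False = True
Q nor not P = True nor True = False
(Q nor not P) and R = False and False = False
not ((Q nor not P) and R) = not False = True
So Statement 1 is true.

Statement 2: In symbols: (Q xor (R iff not S)) nand ((not P and not Q) xor (Q iff R))

not S = not True = False
R iff not S = False iff False = True
Q xor (R iff not S) = True xor True = False
not P = not False = True
not Q = not True = False
not P and not Q = True and False = False
Q iff R = True iff False = False
(not P and not Q) xor (Q iff R) = False xor False = False
(Q xor (R iff not S)) nand ((not P and not Q) xor (Q iff R)) = False nand False = True
Thus Statement 2 is true.

Statement 3: Formalization: (S and (not Q nand R)) xor (((not P iff S) nor Q) or (not Q xor R))

not Q = not True = False
not Q nand R = False nand False = True
S and (not Q nand R) = True and True = True
not P = not False = True
not P iff S = True iff True = True
(not P iff S) nor Q = True nor True = False
not Q = not True = False
not Q xor R = False xor False = False
((not P iff S) nor Q) or (not Q xor R) = False or False = False
(S and (not Q nand R)) xor (((not P iff S) nor Q) or (not Q xor R)) = True xor False = True
So Statement 3 is true.

Count: 3.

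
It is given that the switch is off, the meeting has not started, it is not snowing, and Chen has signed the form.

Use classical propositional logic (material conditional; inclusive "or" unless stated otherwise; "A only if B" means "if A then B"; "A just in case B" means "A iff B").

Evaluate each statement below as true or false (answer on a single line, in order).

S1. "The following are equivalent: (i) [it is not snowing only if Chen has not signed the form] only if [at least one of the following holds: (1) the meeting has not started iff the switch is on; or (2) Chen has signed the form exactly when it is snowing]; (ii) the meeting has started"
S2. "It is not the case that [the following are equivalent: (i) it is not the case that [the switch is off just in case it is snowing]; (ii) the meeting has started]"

Let Q = "it is snowing" (F), M = "Chen has signed the form" (T), W = "the meeting has started" (F), R = "the switch is on" (F).

S1: This is ((~Q -> ~M) -> ((~W <-> R) | (M <-> Q))) <-> W.

~Q = ~F = T
~M = ~T = F
~Q -> ~M = T -> F = F
~W = ~F = T
~W <-> R = T <-> F = F
M <-> Q = T <-> F = F
(~W <-> R) | (M <-> Q) = F | F = F
(~Q -> ~M) -> ((~W <-> R) | (M <-> Q)) = F -> F = T
((~Q -> ~M) -> ((~W <-> R) | (M <-> Q))) <-> W = T <-> F = F
So S1 is false.

S2: In symbols: ~(~(~R <-> Q) <-> W)

~R = ~F = T
~R <-> Q = T <-> F = F
~(~R <-> Q) = ~F = T
~(~R <-> Q) <-> W = T <-> F = F
~(~(~R <-> Q) <-> W) = ~F = T
Thus S2 is true.

S1 false; S2 true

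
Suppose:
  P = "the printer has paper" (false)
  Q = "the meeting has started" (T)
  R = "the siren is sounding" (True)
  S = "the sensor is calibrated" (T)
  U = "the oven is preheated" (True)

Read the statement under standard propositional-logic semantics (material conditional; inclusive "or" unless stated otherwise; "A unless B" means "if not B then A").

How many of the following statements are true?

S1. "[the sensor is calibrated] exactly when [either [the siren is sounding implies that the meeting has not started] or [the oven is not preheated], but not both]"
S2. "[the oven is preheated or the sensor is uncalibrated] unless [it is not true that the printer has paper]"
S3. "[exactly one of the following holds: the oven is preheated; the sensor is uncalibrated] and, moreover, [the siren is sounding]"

S1: In symbols: S iff ((R -> not Q) xor not U)

not Q = not True = False
R -> not Q = True -> False = False
not U = not True = False
(R -> not Q) xor not U = False xor False = False
S iff ((R -> not Q) xor not U) = True iff False = False
Thus S1 is false.

S2: This is (U or not S) or not P.

not S = not True = False
U or not S = True or False = True
not P = not False = True
(U or not S) or not P = True or True = True
Hence S2 is true.

S3: In symbols: (U xor not S) and R

not S = not True = False
U xor not S = True xor False = True
(U xor not S) and R = True and True = True
Thus S3 is true.

True statements: 2.

2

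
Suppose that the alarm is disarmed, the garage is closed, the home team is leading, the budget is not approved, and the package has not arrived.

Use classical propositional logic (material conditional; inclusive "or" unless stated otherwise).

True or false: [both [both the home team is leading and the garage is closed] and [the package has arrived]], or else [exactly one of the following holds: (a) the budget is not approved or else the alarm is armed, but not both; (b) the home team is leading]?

Let R = "the home team is leading" (T), Q = "the garage is closed" (T), U = "the package has arrived" (F), S = "the budget is approved" (F), P = "the alarm is armed" (F).
In symbols: ((R ∧ Q) ∧ U) ∨ ((¬S ⊕ P) ⊕ R)

R ∧ Q = T ∧ T = T
(R ∧ Q) ∧ U = T ∧ F = F
¬S = ¬F = T
¬S ⊕ P = T ⊕ F = T
(¬S ⊕ P) ⊕ R = T ⊕ T = F
((R ∧ Q) ∧ U) ∨ ((¬S ⊕ P) ⊕ R) = F ∨ F = F

False.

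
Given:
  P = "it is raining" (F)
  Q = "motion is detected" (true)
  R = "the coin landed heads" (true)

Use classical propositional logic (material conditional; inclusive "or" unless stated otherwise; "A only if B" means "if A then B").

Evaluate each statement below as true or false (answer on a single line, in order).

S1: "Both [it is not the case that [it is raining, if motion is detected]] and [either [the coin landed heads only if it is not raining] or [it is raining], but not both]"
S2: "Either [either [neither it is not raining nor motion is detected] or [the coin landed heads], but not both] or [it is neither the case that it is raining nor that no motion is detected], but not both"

S1: Formalization: ¬(Q → P) ∧ ((R → ¬P) ⊕ P)

Q → P = T → F = F
¬(Q → P) = ¬F = T
¬P = ¬F = T
R → ¬P = T → T = T
(R → ¬P) ⊕ P = T ⊕ F = T
¬(Q → P) ∧ ((R → ¬P) ⊕ P) = T ∧ T = T
So S1 is true.

S2: Formalization: ((¬P ↓ Q) ⊕ R) ⊕ (P ↓ ¬Q)

¬P = ¬F = T
¬P ↓ Q = T ↓ T = F
(¬P ↓ Q) ⊕ R = F ⊕ T = T
¬Q = ¬T = F
P ↓ ¬Q = F ↓ F = T
((¬P ↓ Q) ⊕ R) ⊕ (P ↓ ¬Q) = T ⊕ T = F
So S2 is false.

S1 True, S2 False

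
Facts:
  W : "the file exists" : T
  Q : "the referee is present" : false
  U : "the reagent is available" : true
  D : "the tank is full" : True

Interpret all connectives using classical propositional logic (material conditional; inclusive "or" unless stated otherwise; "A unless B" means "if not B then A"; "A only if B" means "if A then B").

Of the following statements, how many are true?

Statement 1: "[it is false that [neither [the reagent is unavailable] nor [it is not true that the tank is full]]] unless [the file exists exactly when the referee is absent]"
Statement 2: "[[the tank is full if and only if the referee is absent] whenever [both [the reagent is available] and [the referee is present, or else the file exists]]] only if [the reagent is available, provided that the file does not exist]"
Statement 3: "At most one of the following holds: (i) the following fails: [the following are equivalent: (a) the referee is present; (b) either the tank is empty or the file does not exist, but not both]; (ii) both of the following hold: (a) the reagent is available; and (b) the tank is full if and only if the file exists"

3

Statement 1: In symbols: not (not U nor not D) or (W iff not Q)

not U = not True = False
not D = not True = False
not U nor not D = False nor False = True
not (not U nor not D) = not True = False
not Q = not False = True
W iff not Q = True iff True = True
not (not U nor not D) or (W iff not Q) = False or True = True
Hence Statement 1 is true.

Statement 2: Formalization: ((U and (Q or W)) -> (D iff not Q)) -> (not W -> U)

Q or W = False or True = True
U and (Q or W) = True and True = True
not Q = not False = True
D iff not Q = True iff True = True
(U and (Q or W)) -> (D iff not Q) = True -> True = True
not W = not True = False
not W -> U = False -> True = True
((U and (Q or W)) -> (D iff not Q)) -> (not W -> U) = True -> True = True
Hence Statement 2 is true.

Statement 3: Parsed as not (Q iff (not D xor not W)) nand (U and (D iff W))

not D = not True = False
not W = not True = False
not D xor not W = False xor False = False
Q iff (not D xor not W) = False iff False = True
not (Q iff (not D xor not W)) = not True = False
D iff W = True iff True = True
U and (D iff W) = True and True = True
not (Q iff (not D xor not W)) nand (U and (D iff W)) = False nand True = True
Hence Statement 3 is true.

3 of the 3 statements are true (Statement 1, Statement 2, Statement 3).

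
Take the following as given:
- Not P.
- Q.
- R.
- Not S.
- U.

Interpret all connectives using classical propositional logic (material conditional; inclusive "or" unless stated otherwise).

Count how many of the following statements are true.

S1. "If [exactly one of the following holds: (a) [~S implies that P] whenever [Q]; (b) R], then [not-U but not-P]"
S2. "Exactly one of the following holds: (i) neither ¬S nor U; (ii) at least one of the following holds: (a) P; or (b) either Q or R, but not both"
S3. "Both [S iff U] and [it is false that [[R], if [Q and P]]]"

0

S1: This is ((Q → (¬S → P)) ⊕ R) → (¬U ∧ ¬P).

¬S = ¬F = T
¬S → P = T → F = F
Q → (¬S → P) = T → F = F
(Q → (¬S → P)) ⊕ R = F ⊕ T = T
¬U = ¬T = F
¬P = ¬F = T
¬U ∧ ¬P = F ∧ T = F
((Q → (¬S → P)) ⊕ R) → (¬U ∧ ¬P) = T → F = F
So S1 is false.

S2: Formalization: (¬S ↓ U) ⊕ (P ∨ (Q ⊕ R))

¬S = ¬F = T
¬S ↓ U = T ↓ T = F
Q ⊕ R = T ⊕ T = F
P ∨ (Q ⊕ R) = F ∨ F = F
(¬S ↓ U) ⊕ (P ∨ (Q ⊕ R)) = F ⊕ F = F
Thus S2 is false.

S3: This is (S ↔ U) ∧ ¬((Q ∧ P) → R).

S ↔ U = F ↔ T = F
Q ∧ P = T ∧ F = F
(Q ∧ P) → R = F → T = T
¬((Q ∧ P) → R) = ¬T = F
(S ↔ U) ∧ ¬((Q ∧ P) → R) = F ∧ F = F
Hence S3 is false.

True statements: 0 (none).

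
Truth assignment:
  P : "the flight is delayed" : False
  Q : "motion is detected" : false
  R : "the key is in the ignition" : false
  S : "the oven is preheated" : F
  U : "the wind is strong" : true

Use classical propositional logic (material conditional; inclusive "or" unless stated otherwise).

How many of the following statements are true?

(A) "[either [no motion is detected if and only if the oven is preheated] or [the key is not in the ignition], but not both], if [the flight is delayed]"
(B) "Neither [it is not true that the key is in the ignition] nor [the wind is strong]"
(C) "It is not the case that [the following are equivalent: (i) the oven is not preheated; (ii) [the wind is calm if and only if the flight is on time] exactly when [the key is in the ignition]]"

(A): Formalization: P → ((¬Q ↔ S) ⊕ ¬R)

¬Q = ¬F = T
¬Q ↔ S = T ↔ F = F
¬R = ¬F = T
(¬Q ↔ S) ⊕ ¬R = F ⊕ T = T
P → ((¬Q ↔ S) ⊕ ¬R) = F → T = T
So (A) is true.

(B): Parsed as ¬R ↓ U

¬R = ¬F = T
¬R ↓ U = T ↓ T = F
So (B) is false.

(C): In symbols: ¬(¬S ↔ ((¬U ↔ ¬P) ↔ R))

¬S = ¬F = T
¬U = ¬T = F
¬P = ¬F = T
¬U ↔ ¬P = F ↔ T = F
(¬U ↔ ¬P) ↔ R = F ↔ F = T
¬S ↔ ((¬U ↔ ¬P) ↔ R) = T ↔ T = T
¬(¬S ↔ ((¬U ↔ ¬P) ↔ R)) = ¬T = F
So (C) is false.

Count: 1.

1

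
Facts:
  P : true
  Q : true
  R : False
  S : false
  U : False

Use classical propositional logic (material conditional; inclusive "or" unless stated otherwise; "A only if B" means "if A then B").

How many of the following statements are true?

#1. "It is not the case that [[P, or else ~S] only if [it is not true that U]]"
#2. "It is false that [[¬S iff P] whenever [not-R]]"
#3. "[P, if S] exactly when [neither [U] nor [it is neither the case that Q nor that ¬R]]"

1

#1: This is ~((P | ~S) -> ~U).

~S = ~F = T
P | ~S = T | T = T
~U = ~F = T
(P | ~S) -> ~U = T -> T = T
~((P | ~S) -> ~U) = ~T = F
So #1 is false.

#2: In symbols: ~(~R -> (~S <-> P))

~R = ~F = T
~S = ~F = T
~S <-> P = T <-> T = T
~R -> (~S <-> P) = T -> T = T
~(~R -> (~S <-> P)) = ~T = F
Hence #2 is false.

#3: In symbols: (S -> P) <-> (U nor (Q nor ~R))

S -> P = F -> T = T
~R = ~F = T
Q nor ~R = T nor T = F
U nor (Q nor ~R) = F nor F = T
(S -> P) <-> (U nor (Q nor ~R)) = T <-> T = T
So #3 is true.

Count: 1.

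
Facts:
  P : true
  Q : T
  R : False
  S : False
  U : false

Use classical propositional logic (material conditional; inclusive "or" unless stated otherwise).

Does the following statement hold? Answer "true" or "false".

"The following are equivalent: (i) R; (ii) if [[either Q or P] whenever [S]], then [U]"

The statement is true.

Values: R=F, S=F, Q=T, P=T, U=F.
Parsed as R ↔ ((S → (Q ∨ P)) → U)

Q ∨ P = T ∨ T = T
S → (Q ∨ P) = F → T = T
(S → (Q ∨ P)) → U = T → F = F
R ↔ ((S → (Q ∨ P)) → U) = F ↔ F = T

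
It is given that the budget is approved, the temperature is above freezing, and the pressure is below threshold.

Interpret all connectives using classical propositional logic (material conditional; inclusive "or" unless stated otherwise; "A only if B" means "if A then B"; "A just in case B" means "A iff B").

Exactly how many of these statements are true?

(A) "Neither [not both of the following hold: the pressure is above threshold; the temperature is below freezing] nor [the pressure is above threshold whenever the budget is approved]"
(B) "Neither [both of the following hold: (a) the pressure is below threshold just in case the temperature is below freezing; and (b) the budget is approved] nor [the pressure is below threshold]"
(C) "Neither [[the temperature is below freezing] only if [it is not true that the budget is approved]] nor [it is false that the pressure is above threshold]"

Let W = "the pressure is above threshold" (F), Q = "the temperature is below freezing" (F), U = "the budget is approved" (T).

(A): This is (W nand Q) nor (U -> W).

W nand Q = F nand F = T
U -> W = T -> F = F
(W nand Q) nor (U -> W) = T nor F = F
Hence (A) is false.

(B): In symbols: ((~W <-> Q) & U) nor ~W

~W = ~F = T
~W <-> Q = T <-> F = F
(~W <-> Q) & U = F & T = F
~W = ~F = T
((~W <-> Q) & U) nor ~W = F nor T = F
So (B) is false.

(C): This is (Q -> ~U) nor ~W.

~U = ~T = F
Q -> ~U = F -> F = T
~W = ~F = T
(Q -> ~U) nor ~W = T nor T = F
So (C) is false.

0 of the 3 statements are true (none).

0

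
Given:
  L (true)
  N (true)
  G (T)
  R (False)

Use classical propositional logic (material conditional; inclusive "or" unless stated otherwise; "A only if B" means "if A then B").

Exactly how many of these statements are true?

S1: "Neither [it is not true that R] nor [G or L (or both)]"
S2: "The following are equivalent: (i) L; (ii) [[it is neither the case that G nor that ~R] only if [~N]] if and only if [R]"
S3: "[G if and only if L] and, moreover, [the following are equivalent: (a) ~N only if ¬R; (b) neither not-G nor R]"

S1: This is ¬R ↓ (G ∨ L).

¬R = ¬F = T
G ∨ L = T ∨ T = T
¬R ↓ (G ∨ L) = T ↓ T = F
Hence S1 is false.

S2: This is L ↔ (((G ↓ ¬R) → ¬N) ↔ R).

¬R = ¬F = T
G ↓ ¬R = T ↓ T = F
¬N = ¬T = F
(G ↓ ¬R) → ¬N = F → F = T
((G ↓ ¬R) → ¬N) ↔ R = T ↔ F = F
L ↔ (((G ↓ ¬R) → ¬N) ↔ R) = T ↔ F = F
So S2 is false.

S3: Formalization: (G ↔ L) ∧ ((¬N → ¬R) ↔ (¬G ↓ R))

G ↔ L = T ↔ T = T
¬N = ¬T = F
¬R = ¬F = T
¬N → ¬R = F → T = T
¬G = ¬T = F
¬G ↓ R = F ↓ F = T
(¬N → ¬R) ↔ (¬G ↓ R) = T ↔ T = T
(G ↔ L) ∧ ((¬N → ¬R) ↔ (¬G ↓ R)) = T ∧ T = T
Hence S3 is true.

True statements: 1.

1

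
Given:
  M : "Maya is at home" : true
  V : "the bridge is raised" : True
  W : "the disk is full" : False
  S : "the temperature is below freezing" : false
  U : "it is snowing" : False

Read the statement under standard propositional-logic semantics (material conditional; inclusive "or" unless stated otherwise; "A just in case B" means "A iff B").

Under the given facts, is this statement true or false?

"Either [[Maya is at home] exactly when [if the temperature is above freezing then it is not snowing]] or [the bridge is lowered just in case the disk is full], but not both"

Values: M=T, S=F, U=F, V=T, W=F.
Formalization: (M ↔ (¬S → ¬U)) ⊕ (¬V ↔ W)

¬S = ¬F = T
¬U = ¬F = T
¬S → ¬U = T → T = T
M ↔ (¬S → ¬U) = T ↔ T = T
¬V = ¬T = F
¬V ↔ W = F ↔ F = T
(M ↔ (¬S → ¬U)) ⊕ (¬V ↔ W) = T ⊕ T = F

false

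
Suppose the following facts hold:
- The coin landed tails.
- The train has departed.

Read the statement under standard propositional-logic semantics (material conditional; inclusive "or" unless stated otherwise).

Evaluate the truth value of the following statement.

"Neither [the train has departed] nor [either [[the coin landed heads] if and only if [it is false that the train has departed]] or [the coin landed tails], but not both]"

Let L = "the train has departed" (T), H = "the coin landed heads" (F).
Parsed as L nor ((H <-> ~L) xor ~H)

~L = ~T = F
H <-> ~L = F <-> F = T
~H = ~F = T
(H <-> ~L) xor ~H = T xor T = F
L nor ((H <-> ~L) xor ~H) = T nor F = F

false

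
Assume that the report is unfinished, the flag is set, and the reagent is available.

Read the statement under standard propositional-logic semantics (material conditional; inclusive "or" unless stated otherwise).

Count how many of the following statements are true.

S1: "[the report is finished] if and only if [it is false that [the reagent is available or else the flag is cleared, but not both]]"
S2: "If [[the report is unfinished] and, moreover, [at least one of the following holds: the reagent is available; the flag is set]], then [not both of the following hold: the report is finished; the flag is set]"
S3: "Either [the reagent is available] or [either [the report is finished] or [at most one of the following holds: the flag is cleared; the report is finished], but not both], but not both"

Let R = "the report is finished" (F), M = "the reagent is available" (T), S = "the flag is set" (T).

S1: Parsed as R <-> ~(M xor ~S)

~S = ~T = F
M xor ~S = T xor F = T
~(M xor ~S) = ~T = F
R <-> ~(M xor ~S) = F <-> F = T
So S1 is true.

S2: In symbols: (~R & (M | S)) -> (R nand S)

~R = ~F = T
M | S = T | T = T
~R & (M | S) = T & T = T
R nand S = F nand T = T
(~R & (M | S)) -> (R nand S) = T -> T = T
Hence S2 is true.

S3: In symbols: M xor (R xor (~S nand R))

~S = ~T = F
~S nand R = F nand F = T
R xor (~S nand R) = F xor T = T
M xor (R xor (~S nand R)) = T xor T = F
Hence S3 is false.

2 of the 3 statements are true.

2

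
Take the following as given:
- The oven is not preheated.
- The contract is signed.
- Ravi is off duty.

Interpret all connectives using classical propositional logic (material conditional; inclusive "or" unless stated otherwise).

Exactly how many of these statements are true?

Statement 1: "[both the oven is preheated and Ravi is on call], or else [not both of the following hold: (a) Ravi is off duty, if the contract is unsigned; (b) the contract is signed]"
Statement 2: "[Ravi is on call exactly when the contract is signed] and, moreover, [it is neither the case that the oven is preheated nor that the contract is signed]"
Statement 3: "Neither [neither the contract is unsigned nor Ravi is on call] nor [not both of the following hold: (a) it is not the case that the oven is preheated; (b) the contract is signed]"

0

Let P = "the oven is preheated" (F), R = "Ravi is on call" (F), Q = "the contract is signed" (T).

Statement 1: Formalization: (P ∧ R) ∨ ((¬Q → ¬R) ↑ Q)

P ∧ R = F ∧ F = F
¬Q = ¬T = F
¬R = ¬F = T
¬Q → ¬R = F → T = T
(¬Q → ¬R) ↑ Q = T ↑ T = F
(P ∧ R) ∨ ((¬Q → ¬R) ↑ Q) = F ∨ F = F
Hence Statement 1 is false.

Statement 2: Formalization: (R ↔ Q) ∧ (P ↓ Q)

R ↔ Q = F ↔ T = F
P ↓ Q = F ↓ T = F
(R ↔ Q) ∧ (P ↓ Q) = F ∧ F = F
Thus Statement 2 is false.

Statement 3: Formalization: (¬Q ↓ R) ↓ (¬P ↑ Q)

¬Q = ¬T = F
¬Q ↓ R = F ↓ F = T
¬P = ¬F = T
¬P ↑ Q = T ↑ T = F
(¬Q ↓ R) ↓ (¬P ↑ Q) = T ↓ F = F
Hence Statement 3 is false.

0 of the 3 statements are true (none).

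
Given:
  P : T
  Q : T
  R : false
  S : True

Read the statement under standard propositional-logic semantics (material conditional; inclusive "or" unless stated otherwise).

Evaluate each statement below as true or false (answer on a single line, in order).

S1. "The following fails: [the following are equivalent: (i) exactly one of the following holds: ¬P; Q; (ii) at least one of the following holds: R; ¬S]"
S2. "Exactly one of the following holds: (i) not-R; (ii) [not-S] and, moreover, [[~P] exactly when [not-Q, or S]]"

S1 true, S2 true

S1: This is not ((not P xor Q) iff (R or not S)).

not P = not True = False
not P xor Q = False xor True = True
not S = not True = False
R or not S = False or False = False
(not P xor Q) iff (R or not S) = True iff False = False
not ((not P xor Q) iff (R or not S)) = not False = True
So S1 is true.

S2: This is not R xor (not S and (not P iff (not Q or S))).

not R = not False = True
not S = not True = False
not P = not True = False
not Q = not True = False
not Q or S = False or True = True
not P iff (not Q or S) = False iff True = False
not S and (not P iff (not Q or S)) = False and False = False
not R xor (not S and (not P iff (not Q or S))) = True xor False = True
So S2 is true.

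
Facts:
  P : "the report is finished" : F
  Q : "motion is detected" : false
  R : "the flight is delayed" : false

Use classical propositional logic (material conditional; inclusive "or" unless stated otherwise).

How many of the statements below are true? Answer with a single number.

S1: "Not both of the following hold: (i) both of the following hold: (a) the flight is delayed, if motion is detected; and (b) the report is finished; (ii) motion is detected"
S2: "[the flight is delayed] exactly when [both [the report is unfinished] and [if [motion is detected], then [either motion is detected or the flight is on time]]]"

1

S1: In symbols: ((Q -> R) & P) nand Q

Q -> R = F -> F = T
(Q -> R) & P = T & F = F
((Q -> R) & P) nand Q = F nand F = T
Hence S1 is true.

S2: This is R <-> (~P & (Q -> (Q | ~R))).

~P = ~F = T
~R = ~F = T
Q | ~R = F | T = T
Q -> (Q | ~R) = F -> T = T
~P & (Q -> (Q | ~R)) = T & T = T
R <-> (~P & (Q -> (Q | ~R))) = F <-> T = F
Thus S2 is false.

1 of the 2 statements is true (S1).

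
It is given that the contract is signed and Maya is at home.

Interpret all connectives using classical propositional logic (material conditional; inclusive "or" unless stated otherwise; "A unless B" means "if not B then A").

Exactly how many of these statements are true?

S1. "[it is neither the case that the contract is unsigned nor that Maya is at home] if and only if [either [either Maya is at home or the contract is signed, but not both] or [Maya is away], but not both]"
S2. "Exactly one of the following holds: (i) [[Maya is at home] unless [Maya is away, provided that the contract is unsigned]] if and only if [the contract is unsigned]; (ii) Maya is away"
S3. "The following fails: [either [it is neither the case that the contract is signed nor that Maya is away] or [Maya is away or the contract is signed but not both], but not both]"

Let P = "the contract is signed" (True), H = "Maya is at home" (True).

S1: Parsed as (not P nor H) iff ((H xor P) xor not H)

not P = not True = False
not P nor H = False nor True = False
H xor P = True xor True = False
not H = not True = False
(H xor P) xor not H = False xor False = False
(not P nor H) iff ((H xor P) xor not H) = False iff False = True
So S1 is true.

S2: This is ((H or (not P -> not H)) iff not P) xor not H.

not P = not True = False
not H = not True = False
not P -> not H = False -> False = True
H or (not P -> not H) = True or True = True
not P = not True = False
(H or (not P -> not H)) iff not P = True iff False = False
not H = not True = False
((H or (not P -> not H)) iff not P) xor not H = False xor False = False
Thus S2 is false.

S3: Formalization: not ((P nor not H) xor (not H xor P))

not H = not True = False
P nor not H = True nor False = False
not H = not True = False
not H xor P = False xor True = True
(P nor not H) xor (not H xor P) = False xor True = True
not ((P nor not H) xor (not H xor P)) = not True = False
Hence S3 is false.

Count: 1.

1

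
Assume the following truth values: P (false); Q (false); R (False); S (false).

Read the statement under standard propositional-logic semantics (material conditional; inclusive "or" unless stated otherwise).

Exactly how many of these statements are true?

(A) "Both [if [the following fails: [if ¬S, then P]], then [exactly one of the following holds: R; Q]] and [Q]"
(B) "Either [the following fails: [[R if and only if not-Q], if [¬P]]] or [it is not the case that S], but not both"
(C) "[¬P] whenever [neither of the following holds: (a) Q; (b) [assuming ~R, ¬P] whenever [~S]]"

(A): Parsed as (~(~S -> P) -> (R xor Q)) & Q

~S = ~F = T
~S -> P = T -> F = F
~(~S -> P) = ~F = T
R xor Q = F xor F = F
~(~S -> P) -> (R xor Q) = T -> F = F
(~(~S -> P) -> (R xor Q)) & Q = F & F = F
Thus (A) is false.

(B): In symbols: ~(~P -> (R <-> ~Q)) xor ~S

~P = ~F = T
~Q = ~F = T
R <-> ~Q = F <-> T = F
~P -> (R <-> ~Q) = T -> F = F
~(~P -> (R <-> ~Q)) = ~F = T
~S = ~F = T
~(~P -> (R <-> ~Q)) xor ~S = T xor T = F
So (B) is false.

(C): Formalization: (Q nor (~S -> (~R -> ~P))) -> ~P

~S = ~F = T
~R = ~F = T
~P = ~F = T
~R -> ~P = T -> T = T
~S -> (~R -> ~P) = T -> T = T
Q nor (~S -> (~R -> ~P)) = F nor T = F
~P = ~F = T
(Q nor (~S -> (~R -> ~P))) -> ~P = F -> T = T
Thus (C) is true.

1 of the 3 statements is true ((C)).

1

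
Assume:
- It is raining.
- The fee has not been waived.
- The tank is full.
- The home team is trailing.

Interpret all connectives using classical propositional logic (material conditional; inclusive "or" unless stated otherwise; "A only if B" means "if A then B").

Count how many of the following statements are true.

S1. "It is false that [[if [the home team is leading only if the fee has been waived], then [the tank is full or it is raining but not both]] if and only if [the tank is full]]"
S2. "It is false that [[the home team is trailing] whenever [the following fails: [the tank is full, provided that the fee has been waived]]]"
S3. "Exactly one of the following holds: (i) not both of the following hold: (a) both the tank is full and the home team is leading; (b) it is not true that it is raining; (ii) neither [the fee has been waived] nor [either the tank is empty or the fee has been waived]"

1

Let S = "the home team is leading" (F), Q = "the fee has been waived" (F), R = "the tank is full" (T), P = "it is raining" (T).

S1: Parsed as ~(((S -> Q) -> (R xor P)) <-> R)

S -> Q = F -> F = T
R xor P = T xor T = F
(S -> Q) -> (R xor P) = T -> F = F
((S -> Q) -> (R xor P)) <-> R = F <-> T = F
~(((S -> Q) -> (R xor P)) <-> R) = ~F = T
So S1 is true.

S2: Parsed as ~(~(Q -> R) -> ~S)

Q -> R = F -> T = T
~(Q -> R) = ~T = F
~S = ~F = T
~(Q -> R) -> ~S = F -> T = T
~(~(Q -> R) -> ~S) = ~T = F
So S2 is false.

S3: Formalization: ((R & S) nand ~P) xor (Q nor (~R | Q))

R & S = T & F = F
~P = ~T = F
(R & S) nand ~P = F nand F = T
~R = ~T = F
~R | Q = F | F = F
Q nor (~R | Q) = F nor F = T
((R & S) nand ~P) xor (Q nor (~R | Q)) = T xor T = F
Thus S3 is false.

1 of the 3 statements is true (S1).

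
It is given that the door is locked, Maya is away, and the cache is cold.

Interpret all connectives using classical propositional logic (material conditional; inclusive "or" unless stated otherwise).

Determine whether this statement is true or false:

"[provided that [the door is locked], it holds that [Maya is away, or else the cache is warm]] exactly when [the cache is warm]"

False

Let M = "the door is locked" (True), K = "Maya is at home" (False), U = "the cache is warm" (False).
Parsed as (M -> (not K or U)) iff U

not K = not False = True
not K or U = True or False = True
M -> (not K or U) = True -> True = True
(M -> (not K or U)) iff U = True iff False = False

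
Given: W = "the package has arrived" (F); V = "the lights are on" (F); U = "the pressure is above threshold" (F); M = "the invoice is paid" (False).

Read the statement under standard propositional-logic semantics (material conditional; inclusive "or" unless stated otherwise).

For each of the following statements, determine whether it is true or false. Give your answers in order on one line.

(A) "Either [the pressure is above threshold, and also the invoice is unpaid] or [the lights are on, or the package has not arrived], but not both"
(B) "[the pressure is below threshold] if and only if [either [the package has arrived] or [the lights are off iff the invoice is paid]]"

(A): Parsed as (U ∧ ¬M) ⊕ (V ∨ ¬W)

¬M = ¬F = T
U ∧ ¬M = F ∧ T = F
¬W = ¬F = T
V ∨ ¬W = F ∨ T = T
(U ∧ ¬M) ⊕ (V ∨ ¬W) = F ⊕ T = T
Thus (A) is true.

(B): This is ¬U ↔ (W ∨ (¬V ↔ M)).

¬U = ¬F = T
¬V = ¬F = T
¬V ↔ M = T ↔ F = F
W ∨ (¬V ↔ M) = F ∨ F = F
¬U ↔ (W ∨ (¬V ↔ M)) = T ↔ F = F
So (B) is false.

(A) true / (B) false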